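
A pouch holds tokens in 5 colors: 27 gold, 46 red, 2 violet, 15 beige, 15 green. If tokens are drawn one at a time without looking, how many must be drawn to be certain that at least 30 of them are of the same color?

89

Treat the 5 colors as pigeonholes.
In the worst case we take at most 29 of each color, but all 27 gold, all 2 violet, all 15 beige, and all 15 green (fewer than 29), giving 27 + 29 + 2 + 15 + 15 = 88.
One more token then forces some color to 30, so 88 + 1 = 89.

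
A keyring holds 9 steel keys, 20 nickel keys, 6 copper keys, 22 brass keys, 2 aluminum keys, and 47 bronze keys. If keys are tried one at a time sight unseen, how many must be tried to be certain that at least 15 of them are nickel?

To avoid nickel keys as long as possible, exhaust the other 5 types first.
The worst case draws every non-nickel key first: 9 + 6 + 22 + 2 + 47 = 86.
The next 15 draws are then forced to be nickel, giving 86 + 15 = 101.

101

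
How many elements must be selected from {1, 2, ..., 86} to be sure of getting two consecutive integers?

44

Partition {1, …, 86} into 43 pairs: {1,2}, {3,4}, …, {85,86}.
Choosing 43 integers — say the 43 even numbers 2, 4, …, 86 — takes one from each pair and avoids the property.
Choosing 44 forces two into the same pair by pigeonhole, and those are consecutive. So 44.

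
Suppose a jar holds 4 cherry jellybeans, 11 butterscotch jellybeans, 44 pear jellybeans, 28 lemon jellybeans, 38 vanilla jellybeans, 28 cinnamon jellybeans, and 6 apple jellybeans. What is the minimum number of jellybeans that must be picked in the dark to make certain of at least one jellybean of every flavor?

The hardest flavor to obtain is cherry: we could draw every other jellybean first — 159 − 4 = 155 jellybeans — without a single cherry one.
The next draw must be cherry, so 155 + 1 = 156.

156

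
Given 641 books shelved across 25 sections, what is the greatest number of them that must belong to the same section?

26

If each of the 25 sections held at most 25, the total would be at most 25 × 25 = 625 < 641, a contradiction.
So at least one holds ⌈641/25⌉ = 26.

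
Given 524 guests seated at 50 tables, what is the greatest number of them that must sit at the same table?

11

If each of the 50 tables held at most 10, the total would be at most 50 × 10 = 500 < 524, a contradiction.
So at least one holds ⌈524/50⌉ = 11.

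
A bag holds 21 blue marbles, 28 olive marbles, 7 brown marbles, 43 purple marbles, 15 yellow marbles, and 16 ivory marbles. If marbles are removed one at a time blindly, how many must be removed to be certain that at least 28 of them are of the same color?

114

Treat the 6 colors as pigeonholes.
In the worst case we take at most 27 of each color, but all 21 blue, all 7 brown, all 15 yellow, and all 16 ivory (fewer than 27), giving 21 + 27 + 7 + 27 + 15 + 16 = 113.
One more marble then forces some color to 28, so 113 + 1 = 114.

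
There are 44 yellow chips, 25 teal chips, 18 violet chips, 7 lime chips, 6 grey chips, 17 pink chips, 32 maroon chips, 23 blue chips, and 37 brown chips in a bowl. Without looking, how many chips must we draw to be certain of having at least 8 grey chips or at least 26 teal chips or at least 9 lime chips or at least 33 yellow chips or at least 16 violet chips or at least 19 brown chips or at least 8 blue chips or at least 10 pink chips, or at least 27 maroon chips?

The worst case stops just short of every target: 32 yellow, 25 teal, 15 violet, all 7 lime, all 6 grey, 9 pink, 26 maroon, 7 blue, 18 brown — 32 + 25 + 15 + 7 + 6 + 9 + 26 + 7 + 18 = 145 chips.
One more chip must push some color to its target, so 145 + 1 = 146.

146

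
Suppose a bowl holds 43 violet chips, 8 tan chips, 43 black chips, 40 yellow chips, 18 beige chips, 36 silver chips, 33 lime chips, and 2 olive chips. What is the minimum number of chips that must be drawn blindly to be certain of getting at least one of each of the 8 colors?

The hardest color to obtain is olive: we could draw every other chip first — 223 − 2 = 221 chips — without a single olive one.
The next draw must be olive, so 221 + 1 = 222.

222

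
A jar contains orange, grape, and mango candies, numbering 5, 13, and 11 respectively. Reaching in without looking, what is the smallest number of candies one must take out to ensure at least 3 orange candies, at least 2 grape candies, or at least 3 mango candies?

The worst case stops just short of every target: 2 orange, 1 grape, 2 mango — 2 + 1 + 2 = 5 candies.
One more candy must push some flavor to its target, so 5 + 1 = 6.

6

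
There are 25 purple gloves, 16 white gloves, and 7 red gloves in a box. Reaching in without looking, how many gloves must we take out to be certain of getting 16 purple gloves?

39

The worst case draws every non-purple glove first: 16 + 7 = 23.
The next 16 draws are then forced to be purple, giving 23 + 16 = 39.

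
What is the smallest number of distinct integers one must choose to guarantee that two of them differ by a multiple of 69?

Two integers differ by a multiple of 69 exactly when they share a remainder mod 69.
There are 69 residue classes mod 69, so 69 integers can all lie in distinct classes.
One more integer must repeat a residue, giving a difference divisible by 69. So n = 69 + 1 = 70.

70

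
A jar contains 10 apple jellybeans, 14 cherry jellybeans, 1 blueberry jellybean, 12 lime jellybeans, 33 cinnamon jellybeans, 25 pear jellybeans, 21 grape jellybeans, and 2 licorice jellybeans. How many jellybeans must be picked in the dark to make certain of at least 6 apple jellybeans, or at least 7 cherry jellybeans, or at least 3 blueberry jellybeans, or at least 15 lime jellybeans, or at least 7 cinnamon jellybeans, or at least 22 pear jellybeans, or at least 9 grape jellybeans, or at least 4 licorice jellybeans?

62

The worst case stops just short of every target: 5 apple, 6 cherry, all 1 blueberry, all 12 lime, 6 cinnamon, 21 pear, 8 grape, all 2 licorice — 5 + 6 + 1 + 12 + 6 + 21 + 8 + 2 = 61 jellybeans.
One more jellybean must push some flavor to its target, so 61 + 1 = 62.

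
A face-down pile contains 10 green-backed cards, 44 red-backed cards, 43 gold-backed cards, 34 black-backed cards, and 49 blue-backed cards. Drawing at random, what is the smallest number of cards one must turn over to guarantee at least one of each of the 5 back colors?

171

The hardest back color to obtain is green-backed: we could draw every other card first — 180 − 10 = 170 cards — without a single green-backed one.
The next draw must be green-backed, so 170 + 1 = 171.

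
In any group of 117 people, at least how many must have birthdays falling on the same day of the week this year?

17

There are 7 days of the week, which serve as the pigeonholes.
If each of the 7 days of the week held at most 16, the total would be at most 7 × 16 = 112 < 117, a contradiction.
So at least one holds ⌈117/7⌉ = 17.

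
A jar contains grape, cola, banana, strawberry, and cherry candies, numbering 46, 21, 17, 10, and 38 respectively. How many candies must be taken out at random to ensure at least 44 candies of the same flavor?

In the worst case we take at most 43 of each flavor, but all 21 cola, all 17 banana, all 10 strawberry, and all 38 cherry (fewer than 43), giving 43 + 21 + 17 + 10 + 38 = 129.
One more candy then forces some flavor to 44, so 129 + 1 = 130.

130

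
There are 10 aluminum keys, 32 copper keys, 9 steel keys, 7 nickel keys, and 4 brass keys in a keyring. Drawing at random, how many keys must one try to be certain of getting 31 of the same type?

In the worst case we take at most 30 of each type, but all 10 aluminum, all 9 steel, all 7 nickel, and all 4 brass (fewer than 30), giving 10 + 30 + 9 + 7 + 4 = 60.
One more key then forces some type to 31, so 60 + 1 = 61.

61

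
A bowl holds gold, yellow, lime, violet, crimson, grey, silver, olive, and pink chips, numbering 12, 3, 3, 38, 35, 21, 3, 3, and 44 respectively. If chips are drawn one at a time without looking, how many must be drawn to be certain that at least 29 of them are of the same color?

In the worst case we take at most 28 of each color, but all 12 gold, all 3 yellow, all 3 lime, all 21 grey, all 3 silver, and all 3 olive (fewer than 28), giving 12 + 3 + 3 + 28 + 28 + 21 + 3 + 3 + 28 = 129.
One more chip then forces some color to 29, so 129 + 1 = 130.

130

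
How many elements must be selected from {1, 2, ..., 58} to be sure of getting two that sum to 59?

Partition {1, …, 58} into 29 pairs: {1,58}, {2,57}, …, {29,30}.
Choosing 29 integers — say the integers 1 through 29 — takes one from each pair and avoids the property.
Choosing 30 forces two into the same pair by pigeonhole, and those sum to 59. So 30.

30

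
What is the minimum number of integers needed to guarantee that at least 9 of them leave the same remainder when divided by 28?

There are 28 residue classes modulo 28 acting as pigeonholes.
With 28 × 8 = 224 integers we could place exactly 8 in each, with no class reaching 9.
One more forces some class to hold 9, so 224 + 1 = 225.

225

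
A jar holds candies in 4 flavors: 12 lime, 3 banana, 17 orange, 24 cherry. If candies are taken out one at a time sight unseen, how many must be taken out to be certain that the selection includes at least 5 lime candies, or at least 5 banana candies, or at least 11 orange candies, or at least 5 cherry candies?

22

The worst case stops just short of every target: 4 lime, all 3 banana, 10 orange, 4 cherry — 4 + 3 + 10 + 4 = 21 candies.
One more candy must push some flavor to its target, so 21 + 1 = 22.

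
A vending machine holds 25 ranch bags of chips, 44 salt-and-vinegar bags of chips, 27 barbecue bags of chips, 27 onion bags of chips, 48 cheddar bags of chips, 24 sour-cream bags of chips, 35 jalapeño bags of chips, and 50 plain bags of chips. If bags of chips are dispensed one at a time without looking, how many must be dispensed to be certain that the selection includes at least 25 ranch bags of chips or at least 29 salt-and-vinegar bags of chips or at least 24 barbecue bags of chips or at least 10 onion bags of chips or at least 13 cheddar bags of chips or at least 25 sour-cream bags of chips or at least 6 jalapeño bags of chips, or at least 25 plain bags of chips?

The worst case stops just short of every target: 24 ranch, 28 salt-and-vinegar, 23 barbecue, 9 onion, 12 cheddar, 24 sour-cream, 5 jalapeño, 24 plain — 24 + 28 + 23 + 9 + 12 + 24 + 5 + 24 = 149 bags of chips.
One more bag of chips must push some flavor to its target, so 149 + 1 = 150.

150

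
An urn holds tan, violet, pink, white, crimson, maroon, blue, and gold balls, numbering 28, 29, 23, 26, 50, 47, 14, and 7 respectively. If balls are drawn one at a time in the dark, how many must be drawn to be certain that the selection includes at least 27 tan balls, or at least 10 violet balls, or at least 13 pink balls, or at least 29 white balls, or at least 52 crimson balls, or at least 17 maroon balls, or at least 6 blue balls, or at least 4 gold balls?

The worst case stops just short of every target: 26 tan, 9 violet, 12 pink, all 26 white, all 50 crimson, 16 maroon, 5 blue, 3 gold — 26 + 9 + 12 + 26 + 50 + 16 + 5 + 3 = 147 balls.
One more ball must push some color to its target, so 147 + 1 = 148.

148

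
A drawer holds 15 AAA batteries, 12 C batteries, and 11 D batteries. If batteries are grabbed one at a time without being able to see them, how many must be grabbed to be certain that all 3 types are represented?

The hardest type to obtain is D: we could draw every other battery first — 38 − 11 = 27 batteries — without a single D one.
The next draw must be D, so 27 + 1 = 28.

28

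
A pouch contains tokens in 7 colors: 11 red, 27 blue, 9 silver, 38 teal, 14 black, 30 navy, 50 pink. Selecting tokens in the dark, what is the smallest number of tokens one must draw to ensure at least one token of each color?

The hardest color to obtain is silver: we could draw every other token first — 179 − 9 = 170 tokens — without a single silver one.
The next draw must be silver, so 170 + 1 = 171.

171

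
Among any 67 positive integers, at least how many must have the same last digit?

7

If each of the 10 possible last digits held at most 6, the total would be at most 10 × 6 = 60 < 67, a contradiction.
So at least one holds ⌈67/10⌉ = 7.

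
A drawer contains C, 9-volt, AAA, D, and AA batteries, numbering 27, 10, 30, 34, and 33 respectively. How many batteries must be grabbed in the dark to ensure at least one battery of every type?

The hardest type to obtain is 9-volt: we could draw every other battery first — 134 − 10 = 124 batteries — without a single 9-volt one.
The next draw must be 9-volt, so 124 + 1 = 125.

125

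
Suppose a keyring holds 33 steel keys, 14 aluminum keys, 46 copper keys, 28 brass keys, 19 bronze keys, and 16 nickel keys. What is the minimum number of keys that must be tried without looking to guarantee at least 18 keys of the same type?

Treat the 6 types as pigeonholes.
In the worst case we take at most 17 of each type, but all 14 aluminum and all 16 nickel (fewer than 17), giving 17 + 14 + 17 + 17 + 17 + 16 = 98.
One more key then forces some type to 18, so 98 + 1 = 99.

99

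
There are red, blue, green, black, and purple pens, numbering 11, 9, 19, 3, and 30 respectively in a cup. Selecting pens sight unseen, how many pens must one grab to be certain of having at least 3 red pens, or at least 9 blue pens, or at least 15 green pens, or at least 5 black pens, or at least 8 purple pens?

35

Each of the 5 ink colors has its own threshold; avoid all of them simultaneously.
The worst case stops just short of every target: 2 red, 8 blue, 14 green, all 3 black, 7 purple — 2 + 8 + 14 + 3 + 7 = 34 pens.
One more pen must push some ink color to its target, so 34 + 1 = 35.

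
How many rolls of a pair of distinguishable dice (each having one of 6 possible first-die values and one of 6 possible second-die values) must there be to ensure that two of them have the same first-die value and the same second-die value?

37

There are 6 × 6 = 36 (first-die value, second-die value) combinations acting as pigeonholes.
With 36 rolls of a pair of distinguishable dice we could place one in each, avoiding any repeat.
One more forces some (first-die value, second-die value) pair to hold 2, so 36 + 1 = 37.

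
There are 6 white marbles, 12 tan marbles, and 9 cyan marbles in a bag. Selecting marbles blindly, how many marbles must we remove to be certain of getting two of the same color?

Treat the 3 colors as pigeonholes.
The worst case takes 1 marble of each color without reaching 2 of any: 3 × 1 = 3.
The next marble must bring some color to 2, so 3 + 1 = 4.

4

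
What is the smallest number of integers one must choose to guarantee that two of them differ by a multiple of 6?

Use the pigeonhole principle on residue classes: two integers differ by a multiple of 6 exactly when they share a remainder mod 6.
There are 6 residue classes mod 6, so 6 integers can all lie in distinct classes.
One more integer must repeat a residue, giving a difference divisible by 6. So n = 6 + 1 = 7.

7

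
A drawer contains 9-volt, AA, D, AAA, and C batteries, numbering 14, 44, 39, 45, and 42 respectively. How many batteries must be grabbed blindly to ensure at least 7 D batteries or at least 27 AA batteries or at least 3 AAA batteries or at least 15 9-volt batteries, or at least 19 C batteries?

Each of the 5 types has its own threshold; avoid all of them simultaneously.
The worst case stops just short of every target: 14 9-volt, 26 AA, 6 D, 2 AAA, 18 C — 14 + 26 + 6 + 2 + 18 = 66 batteries.
One more battery must push some type to its target, so 66 + 1 = 67.

67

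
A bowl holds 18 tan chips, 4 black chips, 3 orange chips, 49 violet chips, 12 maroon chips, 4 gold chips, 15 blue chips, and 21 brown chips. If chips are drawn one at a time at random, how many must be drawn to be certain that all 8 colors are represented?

The hardest color to obtain is orange: we could draw every other chip first — 126 − 3 = 123 chips — without a single orange one.
The next draw must be orange, so 123 + 1 = 124.

124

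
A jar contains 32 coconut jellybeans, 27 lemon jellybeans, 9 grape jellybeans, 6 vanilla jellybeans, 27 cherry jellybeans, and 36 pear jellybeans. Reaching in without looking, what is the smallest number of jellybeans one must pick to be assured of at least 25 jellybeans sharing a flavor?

112

In the worst case we take at most 24 of each flavor, but all 9 grape and all 6 vanilla (fewer than 24), giving 24 + 24 + 9 + 6 + 24 + 24 = 111.
One more jellybean then forces some flavor to 25, so 111 + 1 = 112.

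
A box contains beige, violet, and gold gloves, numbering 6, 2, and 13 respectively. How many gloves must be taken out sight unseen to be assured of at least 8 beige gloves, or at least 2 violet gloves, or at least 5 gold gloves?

12

The worst case stops just short of every target: all 6 beige, 1 violet, 4 gold — 6 + 1 + 4 = 11 gloves.
One more glove must push some color to its target, so 11 + 1 = 12.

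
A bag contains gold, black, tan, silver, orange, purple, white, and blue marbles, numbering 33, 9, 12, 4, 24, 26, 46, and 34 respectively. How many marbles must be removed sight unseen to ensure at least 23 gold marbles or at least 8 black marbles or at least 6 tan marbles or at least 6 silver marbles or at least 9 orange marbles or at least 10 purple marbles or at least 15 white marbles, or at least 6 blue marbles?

75

Each of the 8 colors has its own threshold; avoid all of them simultaneously.
The worst case stops just short of every target: 22 gold, 7 black, 5 tan, all 4 silver, 8 orange, 9 purple, 14 white, 5 blue — 22 + 7 + 5 + 4 + 8 + 9 + 14 + 5 = 74 marbles.
One more marble must push some color to its target, so 74 + 1 = 75.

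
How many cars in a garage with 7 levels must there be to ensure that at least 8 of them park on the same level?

There are 7 levels acting as pigeonholes.
With 7 × 7 = 49 cars we could place exactly 7 in each, with no class reaching 8.
One more forces some class to hold 8, so 49 + 1 = 50.

50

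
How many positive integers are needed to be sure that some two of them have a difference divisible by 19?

Two integers differ by a multiple of 19 exactly when they share a remainder mod 19.
There are 19 residue classes mod 19, so 19 integers can all lie in distinct classes.
One more integer must repeat a residue, giving a difference divisible by 19. So n = 19 + 1 = 20.

20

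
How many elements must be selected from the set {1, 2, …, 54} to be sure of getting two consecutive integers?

28

Partition {1, …, 54} into 27 pairs: {1,2}, {3,4}, …, {53,54}.
Choosing 27 integers — say the 27 even numbers 2, 4, …, 54 — takes one from each pair and avoids the property.
Choosing 28 forces two into the same pair by pigeonhole, and those are consecutive. So 28.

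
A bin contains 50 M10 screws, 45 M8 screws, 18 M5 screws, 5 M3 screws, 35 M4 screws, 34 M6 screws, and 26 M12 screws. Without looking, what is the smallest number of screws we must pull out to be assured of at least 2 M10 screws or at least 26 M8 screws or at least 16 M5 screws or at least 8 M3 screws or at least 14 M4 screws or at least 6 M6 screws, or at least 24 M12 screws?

88

The worst case stops just short of every target: 1 M10, 25 M8, 15 M5, all 5 M3, 13 M4, 5 M6, 23 M12 — 1 + 25 + 15 + 5 + 13 + 5 + 23 = 87 screws.
One more screw must push some size to its target, so 87 + 1 = 88.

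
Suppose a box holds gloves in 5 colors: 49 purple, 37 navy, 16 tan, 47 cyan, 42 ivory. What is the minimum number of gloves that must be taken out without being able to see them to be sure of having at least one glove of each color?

The hardest color to obtain is tan: we could draw every other glove first — 191 − 16 = 175 gloves — without a single tan one.
The next draw must be tan, so 175 + 1 = 176.

176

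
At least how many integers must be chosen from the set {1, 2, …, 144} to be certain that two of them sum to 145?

73

Partition {1, …, 144} into 72 pairs: {1,144}, {2,143}, …, {72,73}.
Choosing 72 integers — say the integers 1 through 72 — takes one from each pair and avoids the property.
Choosing 73 forces two into the same pair by pigeonhole, and those sum to 145. So 73.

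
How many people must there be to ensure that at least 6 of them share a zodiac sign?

There are 12 zodiac signs acting as pigeonholes.
With 12 × 5 = 60 people we could place exactly 5 in each, with no class reaching 6.
One more forces some class to hold 6, so 60 + 1 = 61.

61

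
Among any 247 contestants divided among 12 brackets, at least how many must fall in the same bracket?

If each of the 12 brackets held at most 20, the total would be at most 12 × 20 = 240 < 247, a contradiction.
So at least one holds ⌈247/12⌉ = 21.

21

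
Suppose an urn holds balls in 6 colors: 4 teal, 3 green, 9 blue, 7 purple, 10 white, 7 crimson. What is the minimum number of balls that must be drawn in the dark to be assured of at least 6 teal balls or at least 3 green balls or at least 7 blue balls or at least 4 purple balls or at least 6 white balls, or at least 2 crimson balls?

22

Each of the 6 colors has its own threshold; avoid all of them simultaneously.
The worst case stops just short of every target: all 4 teal, 2 green, 6 blue, 3 purple, 5 white, 1 crimson — 4 + 2 + 6 + 3 + 5 + 1 = 21 balls.
One more ball must push some color to its target, so 21 + 1 = 22.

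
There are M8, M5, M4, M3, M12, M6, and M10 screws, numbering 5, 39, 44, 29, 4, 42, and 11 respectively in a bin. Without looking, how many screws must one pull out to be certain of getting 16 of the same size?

Treat the 7 sizes as pigeonholes.
In the worst case we take at most 15 of each size, but all 5 M8, all 4 M12, and all 11 M10 (fewer than 15), giving 5 + 15 + 15 + 15 + 4 + 15 + 11 = 80.
One more screw then forces some size to 16, so 80 + 1 = 81.

81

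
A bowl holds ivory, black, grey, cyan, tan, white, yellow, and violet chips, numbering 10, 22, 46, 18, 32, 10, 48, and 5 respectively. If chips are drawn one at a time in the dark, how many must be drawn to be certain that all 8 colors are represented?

187

The hardest color to obtain is violet: we could draw every other chip first — 191 − 5 = 186 chips — without a single violet one.
The next draw must be violet, so 186 + 1 = 187.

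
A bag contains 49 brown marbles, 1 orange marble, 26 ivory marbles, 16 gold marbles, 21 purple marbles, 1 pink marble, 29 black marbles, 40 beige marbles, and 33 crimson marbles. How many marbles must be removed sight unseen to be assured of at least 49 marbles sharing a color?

216

In the worst case we take at most 48 of each color, but all 1 orange, all 26 ivory, all 16 gold, all 21 purple, all 1 pink, all 29 black, all 40 beige, and all 33 crimson (fewer than 48), giving 48 + 1 + 26 + 16 + 21 + 1 + 29 + 40 + 33 = 215.
One more marble then forces some color to 49, so 215 + 1 = 216.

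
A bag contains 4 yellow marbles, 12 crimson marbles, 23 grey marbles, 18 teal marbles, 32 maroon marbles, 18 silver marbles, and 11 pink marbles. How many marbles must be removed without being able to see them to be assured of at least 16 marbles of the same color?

In the worst case we take at most 15 of each color, but all 4 yellow, all 12 crimson, and all 11 pink (fewer than 15), giving 4 + 12 + 15 + 15 + 15 + 15 + 11 = 87.
One more marble then forces some color to 16, so 87 + 1 = 88.

88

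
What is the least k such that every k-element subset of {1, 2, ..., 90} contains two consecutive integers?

46

Partition {1, …, 90} into 45 pairs: {1,2}, {3,4}, …, {89,90}.
Choosing 45 integers — say the 45 even numbers 2, 4, …, 90 — takes one from each pair and avoids the property.
Choosing 46 forces two into the same pair by pigeonhole, and those are consecutive. So 46.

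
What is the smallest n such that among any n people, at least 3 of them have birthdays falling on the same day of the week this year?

15

There are 7 days of the week acting as pigeonholes.
With 7 × 2 = 14 people we could place exactly 2 in each, with no class reaching 3.
One more forces some class to hold 3, so 14 + 1 = 15.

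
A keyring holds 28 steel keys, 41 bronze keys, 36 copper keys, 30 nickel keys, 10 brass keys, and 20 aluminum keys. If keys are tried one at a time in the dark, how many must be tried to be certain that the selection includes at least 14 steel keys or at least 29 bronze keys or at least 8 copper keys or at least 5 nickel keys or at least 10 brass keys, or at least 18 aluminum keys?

Each of the 6 types has its own threshold; avoid all of them simultaneously.
The worst case stops just short of every target: 13 steel, 28 bronze, 7 copper, 4 nickel, 9 brass, 17 aluminum — 13 + 28 + 7 + 4 + 9 + 17 = 78 keys.
One more key must push some type to its target, so 78 + 1 = 79.

79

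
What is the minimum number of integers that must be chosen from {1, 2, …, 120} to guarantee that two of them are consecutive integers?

Partition {1, …, 120} into 60 pairs: {1,2}, {3,4}, …, {119,120}.
Choosing 60 integers — say the 60 even numbers 2, 4, …, 120 — takes one from each pair and avoids the property.
Choosing 61 forces two into the same pair by pigeonhole, and those are consecutive. So 61.

61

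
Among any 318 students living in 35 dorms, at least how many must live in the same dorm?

If each of the 35 dorms held at most 9, the total would be at most 35 × 9 = 315 < 318, a contradiction.
So at least one holds ⌈318/35⌉ = 10.

10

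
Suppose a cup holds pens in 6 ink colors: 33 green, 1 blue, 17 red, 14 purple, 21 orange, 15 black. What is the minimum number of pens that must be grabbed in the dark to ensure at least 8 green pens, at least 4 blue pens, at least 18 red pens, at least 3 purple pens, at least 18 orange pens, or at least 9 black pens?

53

The worst case stops just short of every target: 7 green, all 1 blue, 17 red, 2 purple, 17 orange, 8 black — 7 + 1 + 17 + 2 + 17 + 8 = 52 pens.
One more pen must push some ink color to its target, so 52 + 1 = 53.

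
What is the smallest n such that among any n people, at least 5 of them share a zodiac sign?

49

There are 12 zodiac signs acting as pigeonholes.
With 12 × 4 = 48 people we could place exactly 4 in each, with no class reaching 5.
One more forces some class to hold 5, so 48 + 1 = 49.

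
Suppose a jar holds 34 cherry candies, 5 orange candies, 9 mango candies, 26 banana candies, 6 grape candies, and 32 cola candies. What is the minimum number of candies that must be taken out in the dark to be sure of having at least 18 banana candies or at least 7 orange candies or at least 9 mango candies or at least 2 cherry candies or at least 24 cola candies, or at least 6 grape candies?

60

Each of the 6 flavors has its own threshold; avoid all of them simultaneously.
The worst case stops just short of every target: 1 cherry, all 5 orange, 8 mango, 17 banana, 5 grape, 23 cola — 1 + 5 + 8 + 17 + 5 + 23 = 59 candies.
One more candy must push some flavor to its target, so 59 + 1 = 60.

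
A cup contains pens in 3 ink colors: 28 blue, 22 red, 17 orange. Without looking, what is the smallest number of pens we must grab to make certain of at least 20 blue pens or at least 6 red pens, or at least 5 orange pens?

Each of the 3 ink colors has its own threshold; avoid all of them simultaneously.
The worst case stops just short of every target: 19 blue, 5 red, 4 orange — 19 + 5 + 4 = 28 pens.
One more pen must push some ink color to its target, so 28 + 1 = 29.

29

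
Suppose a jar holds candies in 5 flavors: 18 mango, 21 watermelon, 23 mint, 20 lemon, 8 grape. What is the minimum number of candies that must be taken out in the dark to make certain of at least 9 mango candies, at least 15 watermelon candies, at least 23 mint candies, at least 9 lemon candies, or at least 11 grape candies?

61

The worst case stops just short of every target: 8 mango, 14 watermelon, 22 mint, 8 lemon, all 8 grape — 8 + 14 + 22 + 8 + 8 = 60 candies.
One more candy must push some flavor to its target, so 60 + 1 = 61.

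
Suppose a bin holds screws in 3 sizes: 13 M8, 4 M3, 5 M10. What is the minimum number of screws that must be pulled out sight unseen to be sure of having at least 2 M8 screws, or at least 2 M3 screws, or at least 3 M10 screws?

5

The worst case stops just short of every target: 1 M8, 1 M3, 2 M10 — 1 + 1 + 2 = 4 screws.
One more screw must push some size to its target, so 4 + 1 = 5.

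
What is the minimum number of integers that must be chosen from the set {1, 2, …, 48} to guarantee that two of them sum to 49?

25

Partition {1, …, 48} into 24 pairs: {1,48}, {2,47}, …, {24,25}.
Choosing 24 integers — say the integers 1 through 24 — takes one from each pair and avoids the property.
Choosing 25 forces two into the same pair by pigeonhole, and those sum to 49. So 25.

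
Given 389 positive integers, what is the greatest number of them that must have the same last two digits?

4

The 389 positive integers fall into 100 possible two-digit endings.
If each of the 100 possible two-digit endings held at most 3, the total would be at most 100 × 3 = 300 < 389, a contradiction.
So at least one holds ⌈389/100⌉ = 4.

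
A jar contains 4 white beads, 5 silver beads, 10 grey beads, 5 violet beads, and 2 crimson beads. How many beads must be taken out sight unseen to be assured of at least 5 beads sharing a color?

19

Treat the 5 colors as pigeonholes.
In the worst case we take at most 4 of each color, but all 2 crimson (fewer than 4), giving 4 + 4 + 4 + 4 + 2 = 18.
One more bead then forces some color to 5, so 18 + 1 = 19.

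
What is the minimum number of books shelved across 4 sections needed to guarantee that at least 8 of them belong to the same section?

There are 4 sections acting as pigeonholes.
With 4 × 7 = 28 books we could place exactly 7 in each, with no class reaching 8.
One more forces some class to hold 8, so 28 + 1 = 29.

29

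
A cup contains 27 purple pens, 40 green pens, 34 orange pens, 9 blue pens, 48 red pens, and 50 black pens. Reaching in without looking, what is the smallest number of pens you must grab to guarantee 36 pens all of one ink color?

In the worst case we take at most 35 of each ink color, but all 27 purple, all 34 orange, and all 9 blue (fewer than 35), giving 27 + 35 + 34 + 9 + 35 + 35 = 175.
One more pen then forces some ink color to 36, so 175 + 1 = 176.

176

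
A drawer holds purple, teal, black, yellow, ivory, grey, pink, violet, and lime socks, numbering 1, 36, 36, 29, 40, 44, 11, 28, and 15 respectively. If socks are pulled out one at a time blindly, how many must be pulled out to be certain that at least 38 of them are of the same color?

231

In the worst case we take at most 37 of each color, but all 1 purple, all 36 teal, all 36 black, all 29 yellow, all 11 pink, all 28 violet, and all 15 lime (fewer than 37), giving 1 + 36 + 36 + 29 + 37 + 37 + 11 + 28 + 15 = 230.
One more sock then forces some color to 38, so 230 + 1 = 231.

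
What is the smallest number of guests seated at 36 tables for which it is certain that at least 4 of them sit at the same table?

109

There are 36 tables acting as pigeonholes.
With 36 × 3 = 108 guests we could place exactly 3 in each, with no class reaching 4.
One more forces some class to hold 4, so 108 + 1 = 109.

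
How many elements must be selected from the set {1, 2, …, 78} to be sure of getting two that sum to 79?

Partition {1, …, 78} into 39 pairs: {1,78}, {2,77}, …, {39,40}.
Choosing 39 integers — say the integers 1 through 39 — takes one from each pair and avoids the property.
Choosing 40 forces two into the same pair by pigeonhole, and those sum to 79. So 40.

40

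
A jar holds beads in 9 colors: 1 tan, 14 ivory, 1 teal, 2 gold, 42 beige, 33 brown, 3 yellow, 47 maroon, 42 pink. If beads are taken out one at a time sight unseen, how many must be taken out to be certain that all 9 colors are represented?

185

The hardest color to obtain is tan: we could draw every other bead first — 185 − 1 = 184 beads — without a single tan one.
The next draw must be tan, so 184 + 1 = 185.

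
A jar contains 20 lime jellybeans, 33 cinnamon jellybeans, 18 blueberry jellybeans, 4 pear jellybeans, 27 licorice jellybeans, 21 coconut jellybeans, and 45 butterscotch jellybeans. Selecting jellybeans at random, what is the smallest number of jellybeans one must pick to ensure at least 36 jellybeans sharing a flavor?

159

Treat the 7 flavors as pigeonholes.
In the worst case we take at most 35 of each flavor, but all 20 lime, all 33 cinnamon, all 18 blueberry, all 4 pear, all 27 licorice, and all 21 coconut (fewer than 35), giving 20 + 33 + 18 + 4 + 27 + 21 + 35 = 158.
One more jellybean then forces some flavor to 36, so 158 + 1 = 159.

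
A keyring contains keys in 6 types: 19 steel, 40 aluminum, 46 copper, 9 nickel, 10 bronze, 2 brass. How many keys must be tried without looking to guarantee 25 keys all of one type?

89

Treat the 6 types as pigeonholes.
In the worst case we take at most 24 of each type, but all 19 steel, all 9 nickel, all 10 bronze, and all 2 brass (fewer than 24), giving 19 + 24 + 24 + 9 + 10 + 2 = 88.
One more key then forces some type to 25, so 88 + 1 = 89.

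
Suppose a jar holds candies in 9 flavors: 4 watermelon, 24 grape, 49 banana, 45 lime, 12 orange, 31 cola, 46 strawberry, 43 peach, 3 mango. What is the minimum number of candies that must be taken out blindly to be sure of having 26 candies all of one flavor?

In the worst case we take at most 25 of each flavor, but all 4 watermelon, all 24 grape, all 12 orange, and all 3 mango (fewer than 25), giving 4 + 24 + 25 + 25 + 12 + 25 + 25 + 25 + 3 = 168.
One more candy then forces some flavor to 26, so 168 + 1 = 169.

169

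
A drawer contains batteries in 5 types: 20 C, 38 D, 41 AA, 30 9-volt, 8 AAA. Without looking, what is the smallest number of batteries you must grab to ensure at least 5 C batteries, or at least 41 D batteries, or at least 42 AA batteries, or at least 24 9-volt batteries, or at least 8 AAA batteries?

114

Each of the 5 types has its own threshold; avoid all of them simultaneously.
The worst case stops just short of every target: 4 C, all 38 D, 41 AA, 23 9-volt, 7 AAA — 4 + 38 + 41 + 23 + 7 = 113 batteries.
One more battery must push some type to its target, so 113 + 1 = 114.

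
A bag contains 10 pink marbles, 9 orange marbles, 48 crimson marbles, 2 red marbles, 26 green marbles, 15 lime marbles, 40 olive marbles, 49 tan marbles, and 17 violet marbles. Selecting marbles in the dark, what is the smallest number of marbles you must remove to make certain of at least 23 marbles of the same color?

In the worst case we take at most 22 of each color, but all 10 pink, all 9 orange, all 2 red, all 15 lime, and all 17 violet (fewer than 22), giving 10 + 9 + 22 + 2 + 22 + 15 + 22 + 22 + 17 = 141.
One more marble then forces some color to 23, so 141 + 1 = 142.

142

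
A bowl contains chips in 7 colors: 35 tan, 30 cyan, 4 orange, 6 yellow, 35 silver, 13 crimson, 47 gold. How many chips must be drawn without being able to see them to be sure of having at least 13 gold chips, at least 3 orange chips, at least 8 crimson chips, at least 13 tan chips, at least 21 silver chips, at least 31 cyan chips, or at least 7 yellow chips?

90

The worst case stops just short of every target: 12 tan, 30 cyan, 2 orange, 6 yellow, 20 silver, 7 crimson, 12 gold — 12 + 30 + 2 + 6 + 20 + 7 + 12 = 89 chips.
One more chip must push some color to its target, so 89 + 1 = 90.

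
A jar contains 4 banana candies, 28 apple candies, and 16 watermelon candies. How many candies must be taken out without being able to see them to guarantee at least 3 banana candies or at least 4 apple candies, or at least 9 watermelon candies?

14

The worst case stops just short of every target: 2 banana, 3 apple, 8 watermelon — 2 + 3 + 8 = 13 candies.
One more candy must push some flavor to its target, so 13 + 1 = 14.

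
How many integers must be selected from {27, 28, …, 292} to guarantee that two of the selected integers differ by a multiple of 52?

Use the pigeonhole principle on residue classes: group the integers by remainder mod 52; there are 52 residue classes, each nonempty in this range.
Choosing one from each class (52 integers) avoids any shared remainder.
One more choice must repeat a class, so two differ by a multiple of 52. Hence 52 + 1 = 53.

53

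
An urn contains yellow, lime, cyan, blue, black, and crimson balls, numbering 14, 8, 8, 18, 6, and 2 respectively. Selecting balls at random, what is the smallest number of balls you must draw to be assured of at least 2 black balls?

52

To avoid black balls as long as possible, exhaust the other 5 colors first.
The worst case draws every non-black ball first: 14 + 8 + 8 + 18 + 2 = 50.
The next 2 draws are then forced to be black, giving 50 + 2 = 52.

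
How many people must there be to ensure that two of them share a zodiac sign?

13

There are 12 zodiac signs acting as pigeonholes.
With 12 people we could place one in each, avoiding any repeat.
One more forces some class to hold 2, so 12 + 1 = 13.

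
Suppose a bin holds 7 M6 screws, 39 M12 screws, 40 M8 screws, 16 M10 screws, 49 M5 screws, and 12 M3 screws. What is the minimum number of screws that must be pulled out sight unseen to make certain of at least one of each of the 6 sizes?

The hardest size to obtain is M6: we could draw every other screw first — 163 − 7 = 156 screws — without a single M6 one.
The next draw must be M6, so 156 + 1 = 157.

157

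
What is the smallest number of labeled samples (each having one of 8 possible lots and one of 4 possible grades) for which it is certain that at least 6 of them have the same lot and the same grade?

There are 8 × 4 = 32 (lot, grade) combinations acting as pigeonholes.
With 32 × 5 = 160 labeled samples we could place exactly 5 in each, with no (lot, grade) pair reaching 6.
One more forces some (lot, grade) pair to hold 6, so 160 + 1 = 161.

161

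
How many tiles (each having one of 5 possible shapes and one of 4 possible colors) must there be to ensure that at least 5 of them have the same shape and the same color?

81

There are 5 × 4 = 20 (shape, color) combinations acting as pigeonholes.
With 20 × 4 = 80 tiles we could place exactly 4 in each, with no (shape, color) pair reaching 5.
One more forces some (shape, color) pair to hold 5, so 80 + 1 = 81.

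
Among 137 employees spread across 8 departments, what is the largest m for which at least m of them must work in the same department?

The 137 employees fall into 8 departments.
If each of the 8 departments held at most 17, the total would be at most 8 × 17 = 136 < 137, a contradiction.
So at least one holds ⌈137/8⌉ = 18.

18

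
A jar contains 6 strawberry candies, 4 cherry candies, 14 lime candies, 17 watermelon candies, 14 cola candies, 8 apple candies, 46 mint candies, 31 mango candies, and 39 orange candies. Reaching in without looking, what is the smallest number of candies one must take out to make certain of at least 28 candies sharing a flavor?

145

Treat the 9 flavors as pigeonholes.
In the worst case we take at most 27 of each flavor, but all 6 strawberry, all 4 cherry, all 14 lime, all 17 watermelon, all 14 cola, and all 8 apple (fewer than 27), giving 6 + 4 + 14 + 17 + 14 + 8 + 27 + 27 + 27 = 144.
One more candy then forces some flavor to 28, so 144 + 1 = 145.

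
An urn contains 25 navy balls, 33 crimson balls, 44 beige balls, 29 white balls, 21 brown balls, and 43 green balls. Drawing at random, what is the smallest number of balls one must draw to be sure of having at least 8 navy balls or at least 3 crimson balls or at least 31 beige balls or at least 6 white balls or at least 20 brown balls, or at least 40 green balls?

The worst case stops just short of every target: 7 navy, 2 crimson, 30 beige, 5 white, 19 brown, 39 green — 7 + 2 + 30 + 5 + 19 + 39 = 102 balls.
One more ball must push some color to its target, so 102 + 1 = 103.

103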